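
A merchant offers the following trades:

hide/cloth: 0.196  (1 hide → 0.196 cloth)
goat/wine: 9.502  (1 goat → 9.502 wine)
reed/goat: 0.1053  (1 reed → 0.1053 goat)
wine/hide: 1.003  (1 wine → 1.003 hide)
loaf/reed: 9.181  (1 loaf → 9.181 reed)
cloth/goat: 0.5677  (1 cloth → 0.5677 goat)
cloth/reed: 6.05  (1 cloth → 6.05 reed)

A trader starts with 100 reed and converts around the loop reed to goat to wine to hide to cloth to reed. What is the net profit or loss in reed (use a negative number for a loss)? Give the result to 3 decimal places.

100 reed × 0.1053 = 10.53 goat
10.53 goat × 9.502 = 100.05606 wine
100.05606 wine × 1.003 = 100.35622818 hide
100.35622818 hide × 0.196 = 19.66982072328 cloth
19.66982072328 cloth × 6.05 = 119.002415375844 reed
Net change: 119.002415375844 − 100 = 19.002415375844 reed

19.002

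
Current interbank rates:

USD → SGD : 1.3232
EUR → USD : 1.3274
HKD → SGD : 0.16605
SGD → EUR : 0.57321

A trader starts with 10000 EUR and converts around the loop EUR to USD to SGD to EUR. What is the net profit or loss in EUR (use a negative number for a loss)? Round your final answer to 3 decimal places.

67.950

10000 EUR × 1.3274 = 13274 USD
13274 USD × 1.3232 = 17564.1568 SGD
17564.1568 SGD × 0.57321 = 10067.950319328 EUR
Net change: 10067.950319328 − 10000 = 67.950319328 EUR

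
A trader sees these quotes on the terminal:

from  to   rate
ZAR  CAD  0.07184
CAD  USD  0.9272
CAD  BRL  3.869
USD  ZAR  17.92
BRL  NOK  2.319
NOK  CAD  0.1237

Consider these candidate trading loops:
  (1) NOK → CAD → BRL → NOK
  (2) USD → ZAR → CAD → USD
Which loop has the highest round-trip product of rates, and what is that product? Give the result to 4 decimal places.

(1) 0.1237 × 3.869 × 2.319 = 1.10986
(2) 17.92 × 0.07184 × 0.9272 = 1.19365
Highest is cycle (2) at 1.1937 (>1, arbitrage).

1.1937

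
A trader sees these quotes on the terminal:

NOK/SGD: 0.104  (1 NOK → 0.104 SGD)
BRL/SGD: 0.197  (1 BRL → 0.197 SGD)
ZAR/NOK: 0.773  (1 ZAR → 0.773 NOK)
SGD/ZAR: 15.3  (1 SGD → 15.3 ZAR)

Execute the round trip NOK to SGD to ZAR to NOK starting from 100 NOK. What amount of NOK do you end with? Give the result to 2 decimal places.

100 NOK × 0.104 = 10.4 SGD
10.4 SGD × 15.3 = 159.12 ZAR
159.12 ZAR × 0.773 = 122.99976 NOK

123.00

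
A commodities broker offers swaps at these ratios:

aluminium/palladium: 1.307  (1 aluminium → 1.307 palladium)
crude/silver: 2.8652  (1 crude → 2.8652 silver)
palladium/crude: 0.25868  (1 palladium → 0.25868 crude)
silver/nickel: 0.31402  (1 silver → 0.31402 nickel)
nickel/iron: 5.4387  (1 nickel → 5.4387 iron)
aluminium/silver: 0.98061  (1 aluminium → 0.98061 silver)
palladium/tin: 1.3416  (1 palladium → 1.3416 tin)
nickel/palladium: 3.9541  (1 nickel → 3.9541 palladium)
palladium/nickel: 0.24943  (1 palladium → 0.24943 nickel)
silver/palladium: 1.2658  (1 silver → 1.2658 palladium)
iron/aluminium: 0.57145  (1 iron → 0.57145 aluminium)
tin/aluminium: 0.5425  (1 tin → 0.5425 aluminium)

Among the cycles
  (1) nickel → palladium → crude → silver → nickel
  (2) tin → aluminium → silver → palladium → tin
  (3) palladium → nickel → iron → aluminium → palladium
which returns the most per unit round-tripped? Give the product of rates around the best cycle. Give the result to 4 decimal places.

1.0132

(1) 3.9541 × 0.25868 × 2.8652 × 0.31402 = 0.92029
(2) 0.5425 × 0.98061 × 1.2658 × 1.3416 = 0.90341
(3) 0.24943 × 5.4387 × 0.57145 × 1.307 = 1.01321
Highest is cycle (3) at 1.0132 (>1, arbitrage).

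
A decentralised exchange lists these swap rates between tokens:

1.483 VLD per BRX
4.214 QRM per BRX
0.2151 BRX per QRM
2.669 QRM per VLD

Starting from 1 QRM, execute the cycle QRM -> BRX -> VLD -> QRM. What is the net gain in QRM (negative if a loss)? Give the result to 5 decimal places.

-0.14861

1 QRM × 0.2151 = 0.2151 BRX
0.2151 BRX × 1.483 = 0.3189933 VLD
0.3189933 VLD × 2.669 = 0.8513931177 QRM
Net change: 0.8513931177 − 1 = -0.1486068823 QRM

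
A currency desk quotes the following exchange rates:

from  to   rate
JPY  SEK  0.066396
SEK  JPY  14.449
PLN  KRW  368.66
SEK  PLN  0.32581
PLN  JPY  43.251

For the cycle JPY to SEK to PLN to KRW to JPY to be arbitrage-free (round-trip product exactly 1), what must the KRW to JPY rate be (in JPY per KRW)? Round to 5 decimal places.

0.12539

Known legs of the cycle: 0.066396 × 0.32581 × 368.66 = 7.9750303569816
For no arbitrage the full-cycle product must be 1, so the missing rate is 1 / 7.9750303569816 ≈ 0.1253914.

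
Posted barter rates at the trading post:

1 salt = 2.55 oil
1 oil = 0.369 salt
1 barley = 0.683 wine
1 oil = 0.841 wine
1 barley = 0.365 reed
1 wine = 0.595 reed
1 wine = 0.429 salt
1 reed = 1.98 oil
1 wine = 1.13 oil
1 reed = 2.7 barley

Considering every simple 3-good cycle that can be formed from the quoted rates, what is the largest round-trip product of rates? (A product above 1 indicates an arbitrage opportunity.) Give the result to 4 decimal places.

wine→reed→barley→wine: 0.595 × 2.7 × 0.683 = 1.09724
wine→reed→oil→wine: 0.595 × 1.98 × 0.841 = 0.99078
wine→salt→oil→wine: 0.429 × 2.55 × 0.841 = 0.92001
Maximum is wine→reed→barley→wine at 1.0972; arbitrage exists.

1.0972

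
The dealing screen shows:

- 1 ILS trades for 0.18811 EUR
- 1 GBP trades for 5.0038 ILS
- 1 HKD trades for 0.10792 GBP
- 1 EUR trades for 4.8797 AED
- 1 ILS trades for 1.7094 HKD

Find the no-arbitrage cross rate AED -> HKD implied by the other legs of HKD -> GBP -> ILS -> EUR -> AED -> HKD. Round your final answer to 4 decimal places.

2.0174

Known legs of the cycle: 0.10792 × 5.0038 × 0.18811 × 4.8797 = 0.495686265504025232
For no arbitrage the full-cycle product must be 1, so the missing rate is 1 / 0.495686265504025232 ≈ 2.017405.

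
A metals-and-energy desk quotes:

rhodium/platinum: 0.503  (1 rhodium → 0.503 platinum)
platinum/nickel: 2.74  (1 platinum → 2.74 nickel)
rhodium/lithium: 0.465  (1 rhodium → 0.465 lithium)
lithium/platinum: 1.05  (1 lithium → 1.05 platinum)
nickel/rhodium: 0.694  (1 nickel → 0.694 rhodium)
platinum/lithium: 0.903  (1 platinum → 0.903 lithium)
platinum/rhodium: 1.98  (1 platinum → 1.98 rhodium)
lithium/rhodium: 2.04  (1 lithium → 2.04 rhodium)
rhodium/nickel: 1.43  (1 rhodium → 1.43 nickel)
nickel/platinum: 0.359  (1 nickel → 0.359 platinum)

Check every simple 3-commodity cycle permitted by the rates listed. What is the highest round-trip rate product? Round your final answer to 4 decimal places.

1.0165

rhodium→nickel→platinum→rhodium: 1.43 × 0.359 × 1.98 = 1.01647
rhodium→lithium→platinum→rhodium: 0.465 × 1.05 × 1.98 = 0.96674
rhodium→platinum→nickel→rhodium: 0.503 × 2.74 × 0.694 = 0.95648
rhodium→platinum→lithium→rhodium: 0.503 × 0.903 × 2.04 = 0.92659
Maximum is rhodium→nickel→platinum→rhodium at 1.0165; arbitrage exists.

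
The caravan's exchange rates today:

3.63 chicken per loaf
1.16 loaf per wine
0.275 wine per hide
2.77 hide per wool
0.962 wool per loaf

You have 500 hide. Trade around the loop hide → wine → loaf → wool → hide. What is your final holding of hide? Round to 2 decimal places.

425.03

500 hide × 0.275 = 137.5 wine
137.5 wine × 1.16 = 159.5 loaf
159.5 loaf × 0.962 = 153.439 wool
153.439 wool × 2.77 = 425.02603 hide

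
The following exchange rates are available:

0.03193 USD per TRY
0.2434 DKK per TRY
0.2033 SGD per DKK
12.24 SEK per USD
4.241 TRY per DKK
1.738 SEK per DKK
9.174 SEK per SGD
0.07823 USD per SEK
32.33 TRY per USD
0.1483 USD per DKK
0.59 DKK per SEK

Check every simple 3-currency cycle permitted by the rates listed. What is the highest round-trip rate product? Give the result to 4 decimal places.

1.1670

DKK→USD→TRY→DKK: 0.1483 × 32.33 × 0.2434 = 1.16699
DKK→SGD→SEK→DKK: 0.2033 × 9.174 × 0.59 = 1.10039
DKK→USD→SEK→DKK: 0.1483 × 12.24 × 0.59 = 1.07096
Maximum is DKK→USD→TRY→DKK at 1.1670; arbitrage exists.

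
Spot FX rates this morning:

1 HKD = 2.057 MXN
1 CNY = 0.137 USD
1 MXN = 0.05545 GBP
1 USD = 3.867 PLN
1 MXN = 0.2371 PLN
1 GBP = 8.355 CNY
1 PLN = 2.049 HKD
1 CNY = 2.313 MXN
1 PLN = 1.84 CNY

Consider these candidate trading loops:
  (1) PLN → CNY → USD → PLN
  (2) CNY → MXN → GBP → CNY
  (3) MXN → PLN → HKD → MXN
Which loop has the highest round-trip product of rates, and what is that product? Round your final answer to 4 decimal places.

1.0716

(1) 1.84 × 0.137 × 3.867 = 0.97479
(2) 2.313 × 0.05545 × 8.355 = 1.07158
(3) 0.2371 × 2.049 × 2.057 = 0.99933
Highest is cycle (2) at 1.0716 (>1, arbitrage).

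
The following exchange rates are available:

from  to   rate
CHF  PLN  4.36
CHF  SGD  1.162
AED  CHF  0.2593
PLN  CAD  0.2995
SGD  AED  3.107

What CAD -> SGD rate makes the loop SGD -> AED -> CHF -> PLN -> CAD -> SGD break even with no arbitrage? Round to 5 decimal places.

0.95055

Known legs of the cycle: 3.107 × 0.2593 × 4.36 × 0.2995 = 1.052027484482
For no arbitrage the full-cycle product must be 1, so the missing rate is 1 / 1.052027484482 ≈ 0.9505455.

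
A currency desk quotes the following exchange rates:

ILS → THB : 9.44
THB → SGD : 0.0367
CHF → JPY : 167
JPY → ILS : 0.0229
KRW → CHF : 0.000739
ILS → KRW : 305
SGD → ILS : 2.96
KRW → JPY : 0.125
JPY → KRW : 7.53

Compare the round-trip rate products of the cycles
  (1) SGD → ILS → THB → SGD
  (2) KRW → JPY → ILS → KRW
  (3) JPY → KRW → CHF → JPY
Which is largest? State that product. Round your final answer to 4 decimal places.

1.0255

(1) 2.96 × 9.44 × 0.0367 = 1.02549
(2) 0.125 × 0.0229 × 305 = 0.87306
(3) 7.53 × 0.000739 × 167 = 0.92930
Highest is cycle (1) at 1.0255 (>1, arbitrage).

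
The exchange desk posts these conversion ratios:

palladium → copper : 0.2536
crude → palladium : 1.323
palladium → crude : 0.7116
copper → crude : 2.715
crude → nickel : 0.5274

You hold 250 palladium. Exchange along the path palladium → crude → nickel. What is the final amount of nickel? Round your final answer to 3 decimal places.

250 palladium × 0.7116 = 177.9 crude
177.9 crude × 0.5274 = 93.82446 nickel

93.824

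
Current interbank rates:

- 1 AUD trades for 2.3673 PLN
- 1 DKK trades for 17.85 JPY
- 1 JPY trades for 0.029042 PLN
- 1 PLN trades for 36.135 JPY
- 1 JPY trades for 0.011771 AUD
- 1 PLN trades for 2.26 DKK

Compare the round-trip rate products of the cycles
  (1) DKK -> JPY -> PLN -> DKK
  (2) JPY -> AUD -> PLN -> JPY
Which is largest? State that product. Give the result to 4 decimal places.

1.1716

(1) 17.85 × 0.029042 × 2.26 = 1.17158
(2) 0.011771 × 2.3673 × 36.135 = 1.00692
Highest is cycle (1) at 1.1716 (>1, arbitrage).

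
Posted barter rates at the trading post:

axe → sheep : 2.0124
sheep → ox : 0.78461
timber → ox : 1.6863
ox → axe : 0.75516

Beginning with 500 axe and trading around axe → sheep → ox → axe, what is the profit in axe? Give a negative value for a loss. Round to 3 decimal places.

96.180

500 axe × 2.0124 = 1006.2 sheep
1006.2 sheep × 0.78461 = 789.474582 ox
789.474582 ox × 0.75516 = 596.17962534312 axe
Net change: 596.17962534312 − 500 = 96.17962534312 axe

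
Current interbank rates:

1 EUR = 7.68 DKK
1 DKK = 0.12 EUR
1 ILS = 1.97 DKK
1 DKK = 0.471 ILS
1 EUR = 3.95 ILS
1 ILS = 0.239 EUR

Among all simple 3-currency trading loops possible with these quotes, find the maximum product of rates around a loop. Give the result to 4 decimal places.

0.9338

EUR→ILS→DKK→EUR: 3.95 × 1.97 × 0.12 = 0.93378
EUR→DKK→ILS→EUR: 7.68 × 0.471 × 0.239 = 0.86453
Maximum is EUR→ILS→DKK→EUR at 0.9338; no arbitrage — every cycle loses value.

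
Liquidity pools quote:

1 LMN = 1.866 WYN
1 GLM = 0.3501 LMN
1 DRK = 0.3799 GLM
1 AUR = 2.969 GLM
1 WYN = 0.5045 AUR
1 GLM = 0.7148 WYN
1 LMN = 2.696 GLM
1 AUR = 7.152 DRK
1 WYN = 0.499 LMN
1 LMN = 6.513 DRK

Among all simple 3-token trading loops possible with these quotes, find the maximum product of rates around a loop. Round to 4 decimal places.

1.0707

GLM→WYN→AUR→GLM: 0.7148 × 0.5045 × 2.969 = 1.07067
GLM→WYN→LMN→GLM: 0.7148 × 0.499 × 2.696 = 0.96162
GLM→LMN→DRK→GLM: 0.3501 × 6.513 × 0.3799 = 0.86625
Maximum is GLM→WYN→AUR→GLM at 1.0707; arbitrage exists.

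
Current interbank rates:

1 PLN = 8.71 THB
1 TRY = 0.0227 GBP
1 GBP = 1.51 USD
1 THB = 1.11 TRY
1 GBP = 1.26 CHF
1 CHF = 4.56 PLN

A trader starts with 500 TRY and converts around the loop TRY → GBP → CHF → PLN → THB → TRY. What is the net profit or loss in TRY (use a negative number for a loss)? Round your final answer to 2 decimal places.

500 TRY × 0.0227 = 11.35 GBP
11.35 GBP × 1.26 = 14.301 CHF
14.301 CHF × 4.56 = 65.21256 PLN
65.21256 PLN × 8.71 = 568.0013976 THB
568.0013976 THB × 1.11 = 630.481551336 TRY
Net change: 630.481551336 − 500 = 130.481551336 TRY

130.48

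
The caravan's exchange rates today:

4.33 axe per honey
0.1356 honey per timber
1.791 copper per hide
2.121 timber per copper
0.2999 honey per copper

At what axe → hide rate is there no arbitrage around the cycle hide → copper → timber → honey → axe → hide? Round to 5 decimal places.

0.44835

Known legs of the cycle: 1.791 × 2.121 × 0.1356 × 4.33 = 2.230405566228
For no arbitrage the full-cycle product must be 1, so the missing rate is 1 / 2.230405566228 ≈ 0.4483490.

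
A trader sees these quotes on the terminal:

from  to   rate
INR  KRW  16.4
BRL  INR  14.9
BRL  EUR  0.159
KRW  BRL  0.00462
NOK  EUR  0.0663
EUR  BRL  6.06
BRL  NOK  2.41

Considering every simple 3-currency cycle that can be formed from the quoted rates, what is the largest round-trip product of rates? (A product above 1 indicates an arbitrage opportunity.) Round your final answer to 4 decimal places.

1.1289

KRW→BRL→INR→KRW: 0.00462 × 14.9 × 16.4 = 1.12894
EUR→BRL→NOK→EUR: 6.06 × 2.41 × 0.0663 = 0.96828
Maximum is KRW→BRL→INR→KRW at 1.1289; arbitrage exists.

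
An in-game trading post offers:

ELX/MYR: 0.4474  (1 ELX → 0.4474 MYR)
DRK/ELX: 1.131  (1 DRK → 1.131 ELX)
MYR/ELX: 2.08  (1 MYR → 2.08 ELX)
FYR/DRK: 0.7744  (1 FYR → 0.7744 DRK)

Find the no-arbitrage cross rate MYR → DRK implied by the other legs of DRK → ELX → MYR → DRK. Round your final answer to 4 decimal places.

1.9762

Known legs of the cycle: 1.131 × 0.4474 = 0.5060094
For no arbitrage the full-cycle product must be 1, so the missing rate is 1 / 0.5060094 ≈ 1.976248.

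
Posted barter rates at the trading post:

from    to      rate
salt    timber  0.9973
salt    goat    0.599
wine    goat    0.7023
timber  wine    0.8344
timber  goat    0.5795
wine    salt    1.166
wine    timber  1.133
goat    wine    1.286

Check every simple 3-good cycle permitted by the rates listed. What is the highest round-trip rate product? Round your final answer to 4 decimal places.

wine→salt→timber→wine: 1.166 × 0.9973 × 0.8344 = 0.97028
goat→wine→salt→goat: 1.286 × 1.166 × 0.599 = 0.89819
goat→wine→timber→goat: 1.286 × 1.133 × 0.5795 = 0.84435
Maximum is wine→salt→timber→wine at 0.9703; no arbitrage — every cycle loses value.

0.9703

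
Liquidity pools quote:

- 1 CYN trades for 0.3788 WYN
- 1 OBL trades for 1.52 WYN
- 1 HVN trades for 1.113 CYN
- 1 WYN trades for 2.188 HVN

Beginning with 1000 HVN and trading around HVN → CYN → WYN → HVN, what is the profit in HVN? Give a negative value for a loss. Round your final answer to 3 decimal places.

1000 HVN × 1.113 = 1113 CYN
1113 CYN × 0.3788 = 421.6044 WYN
421.6044 WYN × 2.188 = 922.4704272 HVN
Net change: 922.4704272 − 1000 = -77.5295728 HVN

-77.530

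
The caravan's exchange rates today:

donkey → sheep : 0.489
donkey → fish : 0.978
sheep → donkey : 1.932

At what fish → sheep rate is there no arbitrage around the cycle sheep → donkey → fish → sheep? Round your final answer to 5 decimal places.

Known legs of the cycle: 1.932 × 0.978 = 1.889496
For no arbitrage the full-cycle product must be 1, so the missing rate is 1 / 1.889496 ≈ 0.5292417.

0.52924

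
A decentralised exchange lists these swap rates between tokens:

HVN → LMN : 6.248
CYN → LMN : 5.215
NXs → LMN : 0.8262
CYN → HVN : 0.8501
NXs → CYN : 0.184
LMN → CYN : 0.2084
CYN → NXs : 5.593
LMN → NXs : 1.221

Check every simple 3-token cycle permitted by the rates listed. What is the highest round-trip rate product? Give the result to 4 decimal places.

CYN→LMN→NXs→CYN: 5.215 × 1.221 × 0.184 = 1.17162
CYN→HVN→LMN→CYN: 0.8501 × 6.248 × 0.2084 = 1.10690
CYN→NXs→LMN→CYN: 5.593 × 0.8262 × 0.2084 = 0.96300
Maximum is CYN→LMN→NXs→CYN at 1.1716; arbitrage exists.

1.1716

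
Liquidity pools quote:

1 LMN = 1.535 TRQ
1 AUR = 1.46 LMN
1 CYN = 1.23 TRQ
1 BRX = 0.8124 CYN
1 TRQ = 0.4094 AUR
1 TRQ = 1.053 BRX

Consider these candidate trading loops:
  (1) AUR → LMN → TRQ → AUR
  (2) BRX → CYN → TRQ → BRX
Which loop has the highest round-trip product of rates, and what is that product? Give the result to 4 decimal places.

(1) 1.46 × 1.535 × 0.4094 = 0.91751
(2) 0.8124 × 1.23 × 1.053 = 1.05221
Highest is cycle (2) at 1.0522 (>1, arbitrage).

1.0522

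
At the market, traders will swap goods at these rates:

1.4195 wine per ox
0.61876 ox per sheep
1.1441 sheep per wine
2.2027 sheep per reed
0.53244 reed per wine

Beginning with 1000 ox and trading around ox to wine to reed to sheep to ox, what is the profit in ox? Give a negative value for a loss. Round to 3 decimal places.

1000 ox × 1.4195 = 1419.5 wine
1419.5 wine × 0.53244 = 755.79858 reed
755.79858 reed × 2.2027 = 1664.797532166 sheep
1664.797532166 sheep × 0.61876 = 1030.11012100303416 ox
Net change: 1030.11012100303416 − 1000 = 30.11012100303416 ox

30.110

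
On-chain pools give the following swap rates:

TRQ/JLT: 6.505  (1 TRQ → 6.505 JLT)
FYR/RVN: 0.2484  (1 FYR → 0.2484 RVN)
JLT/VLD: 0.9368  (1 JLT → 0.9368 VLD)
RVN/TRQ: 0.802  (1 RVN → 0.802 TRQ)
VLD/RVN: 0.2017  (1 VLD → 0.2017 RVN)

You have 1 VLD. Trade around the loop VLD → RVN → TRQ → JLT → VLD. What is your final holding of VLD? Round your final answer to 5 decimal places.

1 VLD × 0.2017 = 0.2017 RVN
0.2017 RVN × 0.802 = 0.1617634 TRQ
0.1617634 TRQ × 6.505 = 1.052270917 JLT
1.052270917 JLT × 0.9368 = 0.9857673950456 VLD

0.98577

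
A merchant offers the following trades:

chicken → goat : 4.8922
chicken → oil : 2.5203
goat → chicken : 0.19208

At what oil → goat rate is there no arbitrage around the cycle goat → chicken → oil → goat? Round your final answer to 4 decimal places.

2.0657

Known legs of the cycle: 0.19208 × 2.5203 = 0.484099224
For no arbitrage the full-cycle product must be 1, so the missing rate is 1 / 0.484099224 ≈ 2.065692.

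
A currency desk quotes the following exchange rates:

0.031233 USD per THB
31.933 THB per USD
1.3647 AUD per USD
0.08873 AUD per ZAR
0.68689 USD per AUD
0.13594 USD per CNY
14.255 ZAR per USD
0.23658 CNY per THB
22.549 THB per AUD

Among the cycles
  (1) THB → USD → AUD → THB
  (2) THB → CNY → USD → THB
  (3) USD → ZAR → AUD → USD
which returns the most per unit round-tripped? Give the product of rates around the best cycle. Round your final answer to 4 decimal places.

1.0270

(1) 0.031233 × 1.3647 × 22.549 = 0.96112
(2) 0.23658 × 0.13594 × 31.933 = 1.02699
(3) 14.255 × 0.08873 × 0.68689 = 0.86881
Highest is cycle (2) at 1.0270 (>1, arbitrage).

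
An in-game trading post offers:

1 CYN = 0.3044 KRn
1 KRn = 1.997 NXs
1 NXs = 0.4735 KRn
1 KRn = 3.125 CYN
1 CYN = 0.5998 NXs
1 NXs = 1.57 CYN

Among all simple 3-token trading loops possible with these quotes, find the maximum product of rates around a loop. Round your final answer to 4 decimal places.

0.9544

KRn→NXs→CYN→KRn: 1.997 × 1.57 × 0.3044 = 0.95438
KRn→CYN→NXs→KRn: 3.125 × 0.5998 × 0.4735 = 0.88752
Maximum is KRn→NXs→CYN→KRn at 0.9544; no arbitrage — every cycle loses value.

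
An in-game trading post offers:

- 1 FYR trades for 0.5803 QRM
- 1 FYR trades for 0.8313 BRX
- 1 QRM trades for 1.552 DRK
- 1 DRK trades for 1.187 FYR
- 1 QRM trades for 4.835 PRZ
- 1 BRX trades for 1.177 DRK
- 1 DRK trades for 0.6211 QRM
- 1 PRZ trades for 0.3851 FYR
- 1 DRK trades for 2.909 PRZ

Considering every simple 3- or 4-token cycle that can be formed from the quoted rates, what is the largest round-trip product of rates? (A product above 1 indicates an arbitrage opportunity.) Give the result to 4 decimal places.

BRX→DRK→FYR→BRX: 1.177 × 1.187 × 0.8313 = 1.16141
BRX→DRK→PRZ→FYR→BRX: 1.177 × 2.909 × 0.3851 × 0.8313 = 1.09610
FYR→QRM→PRZ→FYR: 0.5803 × 4.835 × 0.3851 = 1.08049
FYR→QRM→DRK→FYR: 0.5803 × 1.552 × 1.187 = 1.06904
FYR→QRM→DRK→PRZ→FYR: 0.5803 × 1.552 × 2.909 × 0.3851 = 1.00893
Maximum is BRX→DRK→FYR→BRX at 1.1614; arbitrage exists.

1.1614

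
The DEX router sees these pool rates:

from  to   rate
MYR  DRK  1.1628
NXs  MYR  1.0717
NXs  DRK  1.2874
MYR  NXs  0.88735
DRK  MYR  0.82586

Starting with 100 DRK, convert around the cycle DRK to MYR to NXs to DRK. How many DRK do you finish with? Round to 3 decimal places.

94.344

100 DRK × 0.82586 = 82.586 MYR
82.586 MYR × 0.88735 = 73.2826871 NXs
73.2826871 NXs × 1.2874 = 94.34413137254 DRK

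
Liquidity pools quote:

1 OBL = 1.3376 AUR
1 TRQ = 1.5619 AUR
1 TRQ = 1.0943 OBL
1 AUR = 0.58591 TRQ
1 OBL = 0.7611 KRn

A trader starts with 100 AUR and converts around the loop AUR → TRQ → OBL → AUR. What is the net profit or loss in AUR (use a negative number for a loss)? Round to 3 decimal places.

-14.238

100 AUR × 0.58591 = 58.591 TRQ
58.591 TRQ × 1.0943 = 64.1161313 OBL
64.1161313 OBL × 1.3376 = 85.76173722688 AUR
Net change: 85.76173722688 − 100 = -14.23826277312 AUR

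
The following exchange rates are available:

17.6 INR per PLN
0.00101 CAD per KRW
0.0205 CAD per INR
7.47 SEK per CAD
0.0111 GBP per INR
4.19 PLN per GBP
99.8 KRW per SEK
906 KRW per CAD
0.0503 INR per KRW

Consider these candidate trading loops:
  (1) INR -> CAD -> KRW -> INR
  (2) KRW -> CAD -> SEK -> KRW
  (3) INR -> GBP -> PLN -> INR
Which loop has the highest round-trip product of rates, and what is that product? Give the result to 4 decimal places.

0.9342

(1) 0.0205 × 906 × 0.0503 = 0.93422
(2) 0.00101 × 7.47 × 99.8 = 0.75296
(3) 0.0111 × 4.19 × 17.6 = 0.81856
Highest is cycle (1) at 0.9342 (≤1, no arbitrage).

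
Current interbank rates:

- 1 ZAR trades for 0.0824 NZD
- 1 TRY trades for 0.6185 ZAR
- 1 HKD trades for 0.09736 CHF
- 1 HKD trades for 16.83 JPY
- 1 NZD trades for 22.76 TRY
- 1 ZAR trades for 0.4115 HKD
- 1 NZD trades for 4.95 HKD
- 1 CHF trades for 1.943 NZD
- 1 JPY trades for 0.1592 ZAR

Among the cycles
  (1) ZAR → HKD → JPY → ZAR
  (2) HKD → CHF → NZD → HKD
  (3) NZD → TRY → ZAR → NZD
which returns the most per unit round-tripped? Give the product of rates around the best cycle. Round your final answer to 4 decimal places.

(1) 0.4115 × 16.83 × 0.1592 = 1.10255
(2) 0.09736 × 1.943 × 4.95 = 0.93639
(3) 22.76 × 0.6185 × 0.0824 = 1.15995
Highest is cycle (3) at 1.1599 (>1, arbitrage).

1.1599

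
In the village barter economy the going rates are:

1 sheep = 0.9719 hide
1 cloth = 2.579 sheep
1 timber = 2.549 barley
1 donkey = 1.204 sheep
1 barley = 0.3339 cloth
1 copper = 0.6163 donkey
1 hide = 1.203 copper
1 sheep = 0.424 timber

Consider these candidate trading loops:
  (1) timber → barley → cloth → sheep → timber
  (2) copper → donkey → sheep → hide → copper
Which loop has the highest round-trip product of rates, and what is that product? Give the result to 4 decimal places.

(1) 2.549 × 0.3339 × 2.579 × 0.424 = 0.93069
(2) 0.6163 × 1.204 × 0.9719 × 1.203 = 0.86757
Highest is cycle (1) at 0.9307 (≤1, no arbitrage).

0.9307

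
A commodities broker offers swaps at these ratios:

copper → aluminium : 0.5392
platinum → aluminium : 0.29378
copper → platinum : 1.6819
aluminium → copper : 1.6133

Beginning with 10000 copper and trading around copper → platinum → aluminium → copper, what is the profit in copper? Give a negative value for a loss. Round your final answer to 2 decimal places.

-2028.55

10000 copper × 1.6819 = 16819 platinum
16819 platinum × 0.29378 = 4941.08582 aluminium
4941.08582 aluminium × 1.6133 = 7971.453753406 copper
Net change: 7971.453753406 − 10000 = -2028.546246594 copper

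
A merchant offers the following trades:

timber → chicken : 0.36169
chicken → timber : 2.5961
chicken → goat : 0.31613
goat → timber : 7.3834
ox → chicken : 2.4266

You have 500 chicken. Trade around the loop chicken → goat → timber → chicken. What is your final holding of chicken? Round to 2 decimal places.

422.11

500 chicken × 0.31613 = 158.065 goat
158.065 goat × 7.3834 = 1167.057121 timber
1167.057121 timber × 0.36169 = 422.11289009449 chicken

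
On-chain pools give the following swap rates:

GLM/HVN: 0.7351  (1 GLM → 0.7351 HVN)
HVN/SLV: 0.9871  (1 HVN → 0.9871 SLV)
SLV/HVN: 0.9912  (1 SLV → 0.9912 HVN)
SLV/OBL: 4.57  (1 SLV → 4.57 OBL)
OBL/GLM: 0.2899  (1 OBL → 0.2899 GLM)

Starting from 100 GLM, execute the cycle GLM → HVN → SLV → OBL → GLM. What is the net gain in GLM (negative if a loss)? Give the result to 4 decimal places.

-3.8671

100 GLM × 0.7351 = 73.51 HVN
73.51 HVN × 0.9871 = 72.561721 SLV
72.561721 SLV × 4.57 = 331.60706497 OBL
331.60706497 OBL × 0.2899 = 96.132888134803 GLM
Net change: 96.132888134803 − 100 = -3.867111865197 GLM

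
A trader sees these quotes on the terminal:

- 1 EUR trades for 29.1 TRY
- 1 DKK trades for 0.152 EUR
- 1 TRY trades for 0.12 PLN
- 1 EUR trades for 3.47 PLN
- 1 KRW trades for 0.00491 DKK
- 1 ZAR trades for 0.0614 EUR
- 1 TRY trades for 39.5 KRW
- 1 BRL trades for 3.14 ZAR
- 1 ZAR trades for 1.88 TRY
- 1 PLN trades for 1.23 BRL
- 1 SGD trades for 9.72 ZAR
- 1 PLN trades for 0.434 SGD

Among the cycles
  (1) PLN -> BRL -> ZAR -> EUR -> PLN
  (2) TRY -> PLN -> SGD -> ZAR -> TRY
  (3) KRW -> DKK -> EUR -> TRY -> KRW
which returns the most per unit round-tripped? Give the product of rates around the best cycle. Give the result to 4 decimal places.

(1) 1.23 × 3.14 × 0.0614 × 3.47 = 0.82287
(2) 0.12 × 0.434 × 9.72 × 1.88 = 0.95169
(3) 0.00491 × 0.152 × 29.1 × 39.5 = 0.85786
Highest is cycle (2) at 0.9517 (≤1, no arbitrage).

0.9517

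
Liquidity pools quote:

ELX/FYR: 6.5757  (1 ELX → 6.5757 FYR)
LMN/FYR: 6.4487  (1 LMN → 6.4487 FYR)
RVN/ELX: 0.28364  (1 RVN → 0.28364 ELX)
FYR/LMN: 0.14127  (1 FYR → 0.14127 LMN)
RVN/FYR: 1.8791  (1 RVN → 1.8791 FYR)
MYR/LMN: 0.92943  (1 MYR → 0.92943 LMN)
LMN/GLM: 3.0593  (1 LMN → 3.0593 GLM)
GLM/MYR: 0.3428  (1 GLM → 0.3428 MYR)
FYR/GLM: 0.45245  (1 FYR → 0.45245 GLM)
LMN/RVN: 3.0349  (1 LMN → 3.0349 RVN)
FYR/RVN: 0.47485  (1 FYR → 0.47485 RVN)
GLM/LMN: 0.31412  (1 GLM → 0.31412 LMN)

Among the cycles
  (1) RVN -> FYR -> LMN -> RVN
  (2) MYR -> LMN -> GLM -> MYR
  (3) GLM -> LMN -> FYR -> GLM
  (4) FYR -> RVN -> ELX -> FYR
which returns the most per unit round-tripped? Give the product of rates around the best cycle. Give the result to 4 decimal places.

(1) 1.8791 × 0.14127 × 3.0349 = 0.80565
(2) 0.92943 × 3.0593 × 0.3428 = 0.97472
(3) 0.31412 × 6.4487 × 0.45245 = 0.91651
(4) 0.47485 × 0.28364 × 6.5757 = 0.88566
Highest is cycle (2) at 0.9747 (≤1, no arbitrage).

0.9747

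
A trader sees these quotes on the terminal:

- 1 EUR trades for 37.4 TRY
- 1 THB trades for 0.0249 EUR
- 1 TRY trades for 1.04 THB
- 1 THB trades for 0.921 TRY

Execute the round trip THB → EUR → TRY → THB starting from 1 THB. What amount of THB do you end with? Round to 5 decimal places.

1 THB × 0.0249 = 0.0249 EUR
0.0249 EUR × 37.4 = 0.93126 TRY
0.93126 TRY × 1.04 = 0.9685104 THB

0.96851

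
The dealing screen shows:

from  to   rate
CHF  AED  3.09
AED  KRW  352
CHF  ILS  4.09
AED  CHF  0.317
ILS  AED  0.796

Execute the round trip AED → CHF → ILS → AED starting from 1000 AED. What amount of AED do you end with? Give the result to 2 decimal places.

1032.04

1000 AED × 0.317 = 317 CHF
317 CHF × 4.09 = 1296.53 ILS
1296.53 ILS × 0.796 = 1032.03788 AED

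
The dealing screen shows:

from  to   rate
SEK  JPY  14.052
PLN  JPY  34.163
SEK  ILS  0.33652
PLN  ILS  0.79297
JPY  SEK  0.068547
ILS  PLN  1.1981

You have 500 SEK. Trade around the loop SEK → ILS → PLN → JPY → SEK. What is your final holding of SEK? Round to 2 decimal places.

472.08

500 SEK × 0.33652 = 168.26 ILS
168.26 ILS × 1.1981 = 201.592306 PLN
201.592306 PLN × 34.163 = 6886.997949878 JPY
6886.997949878 JPY × 0.068547 = 472.083048470287266 SEK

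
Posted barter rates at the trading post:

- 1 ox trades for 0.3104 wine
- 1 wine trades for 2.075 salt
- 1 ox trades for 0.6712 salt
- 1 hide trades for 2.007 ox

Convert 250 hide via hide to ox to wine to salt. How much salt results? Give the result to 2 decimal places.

323.17

250 hide × 2.007 = 501.75 ox
501.75 ox × 0.3104 = 155.7432 wine
155.7432 wine × 2.075 = 323.16714 salt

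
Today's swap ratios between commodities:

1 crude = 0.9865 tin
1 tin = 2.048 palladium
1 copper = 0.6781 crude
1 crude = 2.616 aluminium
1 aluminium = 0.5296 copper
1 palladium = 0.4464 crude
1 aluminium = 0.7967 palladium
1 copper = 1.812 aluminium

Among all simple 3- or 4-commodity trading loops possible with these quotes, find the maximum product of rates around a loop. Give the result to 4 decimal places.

copper→crude→aluminium→copper: 0.6781 × 2.616 × 0.5296 = 0.93946
crude→aluminium→palladium→crude: 2.616 × 0.7967 × 0.4464 = 0.93037
crude→tin→palladium→crude: 0.9865 × 2.048 × 0.4464 = 0.90189
Maximum is copper→crude→aluminium→copper at 0.9395; no arbitrage — every cycle loses value.

0.9395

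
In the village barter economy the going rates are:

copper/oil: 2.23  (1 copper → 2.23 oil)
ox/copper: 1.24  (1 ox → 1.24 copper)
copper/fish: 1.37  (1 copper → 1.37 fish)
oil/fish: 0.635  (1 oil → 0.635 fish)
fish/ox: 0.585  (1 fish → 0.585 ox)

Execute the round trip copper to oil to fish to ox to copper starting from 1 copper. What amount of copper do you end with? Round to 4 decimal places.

1.0272

1 copper × 2.23 = 2.23 oil
2.23 oil × 0.635 = 1.41605 fish
1.41605 fish × 0.585 = 0.82838925 ox
0.82838925 ox × 1.24 = 1.02720267 copper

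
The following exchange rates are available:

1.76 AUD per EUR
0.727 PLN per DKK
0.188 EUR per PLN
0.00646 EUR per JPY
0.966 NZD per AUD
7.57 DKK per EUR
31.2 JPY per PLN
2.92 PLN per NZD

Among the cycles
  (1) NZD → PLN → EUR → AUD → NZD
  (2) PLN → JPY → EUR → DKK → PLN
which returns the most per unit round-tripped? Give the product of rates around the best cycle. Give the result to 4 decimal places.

1.1092

(1) 2.92 × 0.188 × 1.76 × 0.966 = 0.93332
(2) 31.2 × 0.00646 × 7.57 × 0.727 = 1.10922
Highest is cycle (2) at 1.1092 (>1, arbitrage).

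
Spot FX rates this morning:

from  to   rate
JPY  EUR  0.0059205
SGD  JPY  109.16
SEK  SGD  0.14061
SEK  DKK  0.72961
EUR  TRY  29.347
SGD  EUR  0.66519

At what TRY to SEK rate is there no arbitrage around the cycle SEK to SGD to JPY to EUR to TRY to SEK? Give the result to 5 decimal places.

Known legs of the cycle: 0.14061 × 109.16 × 0.0059205 × 29.347 = 2.6668699188249726
For no arbitrage the full-cycle product must be 1, so the missing rate is 1 / 2.6668699188249726 ≈ 0.3749714.

0.37497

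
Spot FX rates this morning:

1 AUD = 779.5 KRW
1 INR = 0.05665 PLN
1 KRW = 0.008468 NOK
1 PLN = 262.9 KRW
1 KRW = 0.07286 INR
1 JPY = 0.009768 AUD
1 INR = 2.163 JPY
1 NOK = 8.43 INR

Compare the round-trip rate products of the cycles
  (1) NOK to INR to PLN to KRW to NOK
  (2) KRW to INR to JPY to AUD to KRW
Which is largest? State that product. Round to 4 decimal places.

1.2000

(1) 8.43 × 0.05665 × 262.9 × 0.008468 = 1.06316
(2) 0.07286 × 2.163 × 0.009768 × 779.5 = 1.19996
Highest is cycle (2) at 1.2000 (>1, arbitrage).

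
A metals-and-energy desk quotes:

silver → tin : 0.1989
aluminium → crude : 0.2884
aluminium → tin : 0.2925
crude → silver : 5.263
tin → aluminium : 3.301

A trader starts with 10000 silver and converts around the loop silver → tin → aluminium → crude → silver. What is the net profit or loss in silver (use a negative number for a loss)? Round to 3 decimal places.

10000 silver × 0.1989 = 1989 tin
1989 tin × 3.301 = 6565.689 aluminium
6565.689 aluminium × 0.2884 = 1893.5447076 crude
1893.5447076 crude × 5.263 = 9965.7257960988 silver
Net change: 9965.7257960988 − 10000 = -34.2742039012 silver

-34.274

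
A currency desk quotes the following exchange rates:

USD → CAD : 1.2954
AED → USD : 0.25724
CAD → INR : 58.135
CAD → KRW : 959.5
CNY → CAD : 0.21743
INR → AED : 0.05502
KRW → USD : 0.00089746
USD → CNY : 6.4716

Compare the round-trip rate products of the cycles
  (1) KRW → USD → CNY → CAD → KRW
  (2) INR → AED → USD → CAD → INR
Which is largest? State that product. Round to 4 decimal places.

1.2117

(1) 0.00089746 × 6.4716 × 0.21743 × 959.5 = 1.21169
(2) 0.05502 × 0.25724 × 1.2954 × 58.135 = 1.06586
Highest is cycle (1) at 1.2117 (>1, arbitrage).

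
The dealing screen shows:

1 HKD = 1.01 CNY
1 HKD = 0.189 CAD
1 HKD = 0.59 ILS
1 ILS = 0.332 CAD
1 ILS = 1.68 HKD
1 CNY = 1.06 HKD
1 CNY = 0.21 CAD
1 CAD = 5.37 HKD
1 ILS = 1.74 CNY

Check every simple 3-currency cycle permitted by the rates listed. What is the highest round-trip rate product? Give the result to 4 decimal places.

CAD→HKD→CNY→CAD: 5.37 × 1.01 × 0.21 = 1.13898
ILS→CNY→HKD→ILS: 1.74 × 1.06 × 0.59 = 1.08820
CAD→HKD→ILS→CAD: 5.37 × 0.59 × 0.332 = 1.05188
Maximum is CAD→HKD→CNY→CAD at 1.1390; arbitrage exists.

1.1390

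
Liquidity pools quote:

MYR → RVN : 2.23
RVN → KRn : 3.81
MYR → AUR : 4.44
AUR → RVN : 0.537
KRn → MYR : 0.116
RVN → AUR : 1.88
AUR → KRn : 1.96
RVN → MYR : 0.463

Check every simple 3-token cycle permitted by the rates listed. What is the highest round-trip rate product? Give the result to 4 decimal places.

AUR→RVN→MYR→AUR: 0.537 × 0.463 × 4.44 = 1.10392
AUR→KRn→MYR→AUR: 1.96 × 0.116 × 4.44 = 1.00948
MYR→RVN→KRn→MYR: 2.23 × 3.81 × 0.116 = 0.98557
Maximum is AUR→RVN→MYR→AUR at 1.1039; arbitrage exists.

1.1039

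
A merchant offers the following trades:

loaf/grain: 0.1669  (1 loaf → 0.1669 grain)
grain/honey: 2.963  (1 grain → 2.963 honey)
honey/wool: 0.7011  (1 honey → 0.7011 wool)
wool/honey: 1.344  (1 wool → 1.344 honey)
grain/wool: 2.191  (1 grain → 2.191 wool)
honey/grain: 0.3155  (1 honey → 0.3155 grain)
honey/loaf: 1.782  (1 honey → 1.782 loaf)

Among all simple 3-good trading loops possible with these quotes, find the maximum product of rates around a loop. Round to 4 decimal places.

0.9291

grain→wool→honey→grain: 2.191 × 1.344 × 0.3155 = 0.92905
grain→honey→loaf→grain: 2.963 × 1.782 × 0.1669 = 0.88124
Maximum is grain→wool→honey→grain at 0.9291; no arbitrage — every cycle loses value.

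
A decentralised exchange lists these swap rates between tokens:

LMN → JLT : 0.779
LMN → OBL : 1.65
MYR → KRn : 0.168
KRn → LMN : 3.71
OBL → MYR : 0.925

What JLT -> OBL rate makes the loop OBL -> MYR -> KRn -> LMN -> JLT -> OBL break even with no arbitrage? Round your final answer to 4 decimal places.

Known legs of the cycle: 0.925 × 0.168 × 3.71 × 0.779 = 0.449119986
For no arbitrage the full-cycle product must be 1, so the missing rate is 1 / 0.449119986 ≈ 2.226576.

2.2266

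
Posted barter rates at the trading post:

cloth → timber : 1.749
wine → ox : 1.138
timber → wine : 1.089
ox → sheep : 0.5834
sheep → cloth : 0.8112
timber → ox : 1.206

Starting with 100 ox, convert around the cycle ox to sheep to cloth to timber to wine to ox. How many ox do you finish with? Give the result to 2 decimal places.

102.58

100 ox × 0.5834 = 58.34 sheep
58.34 sheep × 0.8112 = 47.325408 cloth
47.325408 cloth × 1.749 = 82.772138592 timber
82.772138592 timber × 1.089 = 90.138858926688 wine
90.138858926688 wine × 1.138 = 102.578021458570944 ox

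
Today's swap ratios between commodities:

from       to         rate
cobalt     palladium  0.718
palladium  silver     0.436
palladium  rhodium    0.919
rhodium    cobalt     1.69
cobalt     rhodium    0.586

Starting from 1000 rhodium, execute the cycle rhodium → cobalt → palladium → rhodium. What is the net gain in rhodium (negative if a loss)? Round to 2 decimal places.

115.13

1000 rhodium × 1.69 = 1690 cobalt
1690 cobalt × 0.718 = 1213.42 palladium
1213.42 palladium × 0.919 = 1115.13298 rhodium
Net change: 1115.13298 − 1000 = 115.13298 rhodium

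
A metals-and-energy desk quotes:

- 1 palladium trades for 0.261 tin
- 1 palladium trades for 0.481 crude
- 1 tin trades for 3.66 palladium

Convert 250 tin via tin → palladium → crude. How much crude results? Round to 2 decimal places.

250 tin × 3.66 = 915 palladium
915 palladium × 0.481 = 440.115 crude

440.12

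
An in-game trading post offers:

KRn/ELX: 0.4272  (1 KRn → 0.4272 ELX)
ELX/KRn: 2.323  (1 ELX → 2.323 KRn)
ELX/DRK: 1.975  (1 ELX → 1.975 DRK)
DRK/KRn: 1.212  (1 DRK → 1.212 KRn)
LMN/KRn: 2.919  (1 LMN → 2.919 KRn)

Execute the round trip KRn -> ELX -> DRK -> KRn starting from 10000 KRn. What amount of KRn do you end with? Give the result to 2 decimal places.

10000 KRn × 0.4272 = 4272 ELX
4272 ELX × 1.975 = 8437.2 DRK
8437.2 DRK × 1.212 = 10225.8864 KRn

10225.89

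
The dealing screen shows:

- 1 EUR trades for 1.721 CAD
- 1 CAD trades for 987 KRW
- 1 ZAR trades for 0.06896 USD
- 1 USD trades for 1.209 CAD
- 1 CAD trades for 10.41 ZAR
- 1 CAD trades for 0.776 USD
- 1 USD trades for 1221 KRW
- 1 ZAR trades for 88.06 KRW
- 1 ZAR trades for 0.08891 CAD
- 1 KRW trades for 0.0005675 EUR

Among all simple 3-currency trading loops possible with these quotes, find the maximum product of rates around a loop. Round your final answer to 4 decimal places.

0.9640

CAD→KRW→EUR→CAD: 987 × 0.0005675 × 1.721 = 0.96397
CAD→ZAR→USD→CAD: 10.41 × 0.06896 × 1.209 = 0.86791
Maximum is CAD→KRW→EUR→CAD at 0.9640; no arbitrage — every cycle loses value.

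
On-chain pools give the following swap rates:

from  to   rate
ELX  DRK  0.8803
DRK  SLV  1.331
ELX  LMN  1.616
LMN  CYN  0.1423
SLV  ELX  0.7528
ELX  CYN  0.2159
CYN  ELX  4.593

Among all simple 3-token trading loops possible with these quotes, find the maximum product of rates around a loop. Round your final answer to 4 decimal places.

1.0562

LMN→CYN→ELX→LMN: 0.1423 × 4.593 × 1.616 = 1.05619
ELX→DRK→SLV→ELX: 0.8803 × 1.331 × 0.7528 = 0.88204
Maximum is LMN→CYN→ELX→LMN at 1.0562; arbitrage exists.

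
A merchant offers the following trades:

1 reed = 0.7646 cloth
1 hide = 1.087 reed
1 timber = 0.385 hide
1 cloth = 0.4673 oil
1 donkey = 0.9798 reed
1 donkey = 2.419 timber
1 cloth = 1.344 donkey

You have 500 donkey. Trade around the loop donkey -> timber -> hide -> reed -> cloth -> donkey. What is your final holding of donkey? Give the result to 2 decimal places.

520.15

500 donkey × 2.419 = 1209.5 timber
1209.5 timber × 0.385 = 465.6575 hide
465.6575 hide × 1.087 = 506.1697025 reed
506.1697025 reed × 0.7646 = 387.0173545315 cloth
387.0173545315 cloth × 1.344 = 520.151324490336 donkey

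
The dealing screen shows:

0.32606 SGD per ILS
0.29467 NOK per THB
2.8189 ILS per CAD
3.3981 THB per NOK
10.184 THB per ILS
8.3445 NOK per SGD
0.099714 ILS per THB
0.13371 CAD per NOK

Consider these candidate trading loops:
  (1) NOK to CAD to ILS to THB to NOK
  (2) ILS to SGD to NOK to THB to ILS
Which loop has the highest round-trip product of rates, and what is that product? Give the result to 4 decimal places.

(1) 0.13371 × 2.8189 × 10.184 × 0.29467 = 1.13109
(2) 0.32606 × 8.3445 × 3.3981 × 0.099714 = 0.92191
Highest is cycle (1) at 1.1311 (>1, arbitrage).

1.1311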